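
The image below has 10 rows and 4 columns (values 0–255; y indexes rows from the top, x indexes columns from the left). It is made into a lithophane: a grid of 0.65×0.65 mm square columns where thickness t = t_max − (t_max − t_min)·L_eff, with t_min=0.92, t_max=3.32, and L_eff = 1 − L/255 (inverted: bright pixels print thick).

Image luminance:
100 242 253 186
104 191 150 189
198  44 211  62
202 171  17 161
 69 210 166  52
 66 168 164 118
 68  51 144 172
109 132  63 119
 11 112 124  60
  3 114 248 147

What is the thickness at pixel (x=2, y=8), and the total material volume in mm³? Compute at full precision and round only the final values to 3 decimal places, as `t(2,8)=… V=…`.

t(2,8)=2.087 V=36.110

span = t_max - t_min = 3.32 - 0.92 = 2.400
L(2,8) = 124, L_eff = 1 - 124/255 = 0.513725 (inverted)
t(2,8) = 3.32 - 2.400·0.513725 = 2.087
Σt over all 10·4 pixels = 36324/425 ≈ 85.4682353
V = pitch²·Σt = 0.65²·36324/425 = 36.110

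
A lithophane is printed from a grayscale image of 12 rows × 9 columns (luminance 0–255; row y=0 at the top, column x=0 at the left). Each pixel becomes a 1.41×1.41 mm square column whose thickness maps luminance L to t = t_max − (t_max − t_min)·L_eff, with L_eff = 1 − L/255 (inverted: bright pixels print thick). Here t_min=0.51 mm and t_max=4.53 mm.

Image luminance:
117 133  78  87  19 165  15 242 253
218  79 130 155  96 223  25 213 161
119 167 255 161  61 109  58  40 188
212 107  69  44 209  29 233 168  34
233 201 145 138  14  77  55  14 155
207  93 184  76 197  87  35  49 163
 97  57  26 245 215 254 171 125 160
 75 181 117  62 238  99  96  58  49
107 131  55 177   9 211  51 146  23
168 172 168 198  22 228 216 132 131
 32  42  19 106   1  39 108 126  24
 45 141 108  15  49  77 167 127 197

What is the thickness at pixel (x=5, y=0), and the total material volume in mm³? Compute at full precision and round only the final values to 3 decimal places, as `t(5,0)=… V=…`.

t(5,0)=3.111 V=513.438

span = t_max - t_min = 4.53 - 0.51 = 4.020
L(5,0) = 165, L_eff = 1 - 165/255 = 0.352941 (inverted)
t(5,0) = 4.53 - 4.020·0.352941 = 3.111
Σt over all 12·9 pixels = 548793/2125 ≈ 258.2555294
V = pitch²·Σt = 1.41²·548793/2125 = 513.438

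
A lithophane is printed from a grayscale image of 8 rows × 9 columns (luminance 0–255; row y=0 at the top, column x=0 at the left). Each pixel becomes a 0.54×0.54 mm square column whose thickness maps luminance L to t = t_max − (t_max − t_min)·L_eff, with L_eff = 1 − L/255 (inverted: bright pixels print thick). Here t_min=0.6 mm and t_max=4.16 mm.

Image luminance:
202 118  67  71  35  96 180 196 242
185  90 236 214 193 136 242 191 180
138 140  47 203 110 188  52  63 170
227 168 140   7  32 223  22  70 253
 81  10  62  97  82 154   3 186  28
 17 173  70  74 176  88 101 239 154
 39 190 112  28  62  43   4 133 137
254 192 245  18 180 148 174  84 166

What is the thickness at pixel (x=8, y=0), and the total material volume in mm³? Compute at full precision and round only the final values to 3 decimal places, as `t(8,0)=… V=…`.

span = t_max - t_min = 4.16 - 0.6 = 3.560
L(8,0) = 242, L_eff = 1 - 242/255 = 0.050980 (inverted)
t(8,0) = 4.16 - 3.560·0.050980 = 3.979
Σt over all 8·9 pixels = 1088059/6375 ≈ 170.6759216
V = pitch²·Σt = 0.54²·1088059/6375 = 49.769

t(8,0)=3.979 V=49.769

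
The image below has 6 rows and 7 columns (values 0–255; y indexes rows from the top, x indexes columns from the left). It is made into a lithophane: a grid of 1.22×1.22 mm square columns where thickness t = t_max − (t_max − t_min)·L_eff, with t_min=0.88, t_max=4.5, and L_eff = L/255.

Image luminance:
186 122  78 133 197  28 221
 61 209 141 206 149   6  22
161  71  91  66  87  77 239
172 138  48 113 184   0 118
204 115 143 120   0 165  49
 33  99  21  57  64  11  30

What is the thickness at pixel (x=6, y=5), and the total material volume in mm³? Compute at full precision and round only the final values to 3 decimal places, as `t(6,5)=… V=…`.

span = t_max - t_min = 4.5 - 0.88 = 3.620
L(6,5) = 30, L_eff = 30/255 = 0.117647
t(6,5) = 4.5 - 3.620·0.117647 = 4.074
Σt over all 6·7 pixels = 321403/2550 ≈ 126.0403922
V = pitch²·Σt = 1.22²·321403/2550 = 187.599

t(6,5)=4.074 V=187.599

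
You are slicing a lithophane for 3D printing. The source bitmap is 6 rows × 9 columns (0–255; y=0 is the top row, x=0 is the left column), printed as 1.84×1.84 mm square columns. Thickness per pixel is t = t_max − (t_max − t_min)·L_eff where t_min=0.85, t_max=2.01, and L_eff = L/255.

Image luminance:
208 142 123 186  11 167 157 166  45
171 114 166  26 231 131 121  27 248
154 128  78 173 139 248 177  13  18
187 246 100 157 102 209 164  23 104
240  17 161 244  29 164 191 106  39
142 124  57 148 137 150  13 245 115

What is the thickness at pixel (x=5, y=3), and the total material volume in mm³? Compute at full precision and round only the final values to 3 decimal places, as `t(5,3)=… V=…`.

span = t_max - t_min = 2.01 - 0.85 = 1.160
L(5,3) = 209, L_eff = 209/255 = 0.819608
t(5,3) = 2.01 - 1.160·0.819608 = 1.059
Σt over all 6·9 pixels = 322443/4250 ≈ 75.8689412
V = pitch²·Σt = 1.84²·322443/4250 = 256.862

t(5,3)=1.059 V=256.862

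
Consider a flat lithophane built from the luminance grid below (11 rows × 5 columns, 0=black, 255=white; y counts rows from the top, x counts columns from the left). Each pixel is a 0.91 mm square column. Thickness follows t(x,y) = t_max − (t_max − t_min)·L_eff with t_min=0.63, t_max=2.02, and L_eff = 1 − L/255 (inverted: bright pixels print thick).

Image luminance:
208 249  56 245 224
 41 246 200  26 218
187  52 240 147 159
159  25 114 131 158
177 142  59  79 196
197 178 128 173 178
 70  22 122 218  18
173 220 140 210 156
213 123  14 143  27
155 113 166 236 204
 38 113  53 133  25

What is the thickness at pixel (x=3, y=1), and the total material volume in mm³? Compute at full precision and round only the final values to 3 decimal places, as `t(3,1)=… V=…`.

t(3,1)=0.772 V=63.438

span = t_max - t_min = 2.02 - 0.63 = 1.390
L(3,1) = 26, L_eff = 1 - 26/255 = 0.898039 (inverted)
t(3,1) = 2.02 - 1.390·0.898039 = 0.772
Σt over all 11·5 pixels = 976729/12750 ≈ 76.6061961
V = pitch²·Σt = 0.91²·976729/12750 = 63.438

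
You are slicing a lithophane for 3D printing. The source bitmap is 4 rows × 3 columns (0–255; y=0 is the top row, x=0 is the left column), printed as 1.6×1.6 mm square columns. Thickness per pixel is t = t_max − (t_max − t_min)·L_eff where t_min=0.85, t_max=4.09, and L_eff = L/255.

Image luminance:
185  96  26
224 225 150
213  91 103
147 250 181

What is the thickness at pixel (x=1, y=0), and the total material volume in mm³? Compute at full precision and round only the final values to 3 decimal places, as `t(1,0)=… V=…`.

t(1,0)=2.870 V=64.136

span = t_max - t_min = 4.09 - 0.85 = 3.240
L(1,0) = 96, L_eff = 96/255 = 0.376471
t(1,0) = 4.09 - 3.240·0.376471 = 2.870
Σt over all 4·3 pixels = 53238/2125 ≈ 25.0531765
V = pitch²·Σt = 1.6²·53238/2125 = 64.136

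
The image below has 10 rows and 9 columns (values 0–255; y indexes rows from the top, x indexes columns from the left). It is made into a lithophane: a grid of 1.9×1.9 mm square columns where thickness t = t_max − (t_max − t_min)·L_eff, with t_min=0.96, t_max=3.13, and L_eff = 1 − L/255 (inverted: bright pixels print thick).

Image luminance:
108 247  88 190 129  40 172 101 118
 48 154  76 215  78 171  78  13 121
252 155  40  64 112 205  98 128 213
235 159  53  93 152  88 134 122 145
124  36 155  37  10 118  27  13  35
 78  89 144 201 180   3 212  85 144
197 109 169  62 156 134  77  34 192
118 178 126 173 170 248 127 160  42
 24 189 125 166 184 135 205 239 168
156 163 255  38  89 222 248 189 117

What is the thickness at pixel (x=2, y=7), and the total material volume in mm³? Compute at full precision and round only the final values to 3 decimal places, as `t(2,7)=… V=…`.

span = t_max - t_min = 3.13 - 0.96 = 2.170
L(2,7) = 126, L_eff = 1 - 126/255 = 0.505882 (inverted)
t(2,7) = 3.13 - 2.170·0.505882 = 2.032
Σt over all 10·9 pixels = 157853/850 ≈ 185.7094118
V = pitch²·Σt = 1.9²·157853/850 = 670.411

t(2,7)=2.032 V=670.411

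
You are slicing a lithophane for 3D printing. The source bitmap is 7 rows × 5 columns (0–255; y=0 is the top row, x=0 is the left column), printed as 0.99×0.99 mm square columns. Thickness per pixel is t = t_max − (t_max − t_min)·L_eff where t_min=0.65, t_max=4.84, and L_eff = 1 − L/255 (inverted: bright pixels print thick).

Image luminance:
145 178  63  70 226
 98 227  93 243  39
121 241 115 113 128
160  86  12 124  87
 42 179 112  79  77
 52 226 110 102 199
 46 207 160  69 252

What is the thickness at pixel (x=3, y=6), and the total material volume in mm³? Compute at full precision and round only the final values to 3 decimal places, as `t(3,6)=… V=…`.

span = t_max - t_min = 4.84 - 0.65 = 4.190
L(3,6) = 69, L_eff = 1 - 69/255 = 0.729412 (inverted)
t(3,6) = 4.84 - 4.190·0.729412 = 1.784
Σt over all 7·5 pixels = 614416/6375 ≈ 96.3789804
V = pitch²·Σt = 0.99²·614416/6375 = 94.461

t(3,6)=1.784 V=94.461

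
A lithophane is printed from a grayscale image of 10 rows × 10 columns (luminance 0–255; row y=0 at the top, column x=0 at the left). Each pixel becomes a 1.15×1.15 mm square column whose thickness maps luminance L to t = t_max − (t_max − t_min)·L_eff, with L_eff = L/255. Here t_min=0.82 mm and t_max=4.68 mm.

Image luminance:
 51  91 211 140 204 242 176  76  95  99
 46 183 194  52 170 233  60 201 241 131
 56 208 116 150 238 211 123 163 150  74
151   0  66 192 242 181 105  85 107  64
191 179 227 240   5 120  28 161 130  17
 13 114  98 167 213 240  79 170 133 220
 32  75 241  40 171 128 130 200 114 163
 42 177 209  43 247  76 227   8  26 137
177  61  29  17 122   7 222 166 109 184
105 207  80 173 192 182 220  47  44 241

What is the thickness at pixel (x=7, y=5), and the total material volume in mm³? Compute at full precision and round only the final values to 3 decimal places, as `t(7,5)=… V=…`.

t(7,5)=2.107 V=350.795

span = t_max - t_min = 4.68 - 0.82 = 3.860
L(7,5) = 170, L_eff = 170/255 = 0.666667
t(7,5) = 4.68 - 3.860·0.666667 = 2.107
Σt over all 10·10 pixels = 1690979/6375 ≈ 265.2516078
V = pitch²·Σt = 1.15²·1690979/6375 = 350.795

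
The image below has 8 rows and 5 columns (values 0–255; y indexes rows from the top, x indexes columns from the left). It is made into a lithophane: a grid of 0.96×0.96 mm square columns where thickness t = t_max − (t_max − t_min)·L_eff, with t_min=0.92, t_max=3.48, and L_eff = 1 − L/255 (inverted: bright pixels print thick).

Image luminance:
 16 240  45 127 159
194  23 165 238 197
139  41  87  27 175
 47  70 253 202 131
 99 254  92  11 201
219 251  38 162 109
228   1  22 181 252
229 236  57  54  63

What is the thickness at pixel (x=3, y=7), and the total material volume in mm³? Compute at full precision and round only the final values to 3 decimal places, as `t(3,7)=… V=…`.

span = t_max - t_min = 3.48 - 0.92 = 2.560
L(3,7) = 54, L_eff = 1 - 54/255 = 0.788235 (inverted)
t(3,7) = 3.48 - 2.560·0.788235 = 1.462
Σt over all 8·5 pixels = 115208/1275 ≈ 90.3592157
V = pitch²·Σt = 0.96²·115208/1275 = 83.275

t(3,7)=1.462 V=83.275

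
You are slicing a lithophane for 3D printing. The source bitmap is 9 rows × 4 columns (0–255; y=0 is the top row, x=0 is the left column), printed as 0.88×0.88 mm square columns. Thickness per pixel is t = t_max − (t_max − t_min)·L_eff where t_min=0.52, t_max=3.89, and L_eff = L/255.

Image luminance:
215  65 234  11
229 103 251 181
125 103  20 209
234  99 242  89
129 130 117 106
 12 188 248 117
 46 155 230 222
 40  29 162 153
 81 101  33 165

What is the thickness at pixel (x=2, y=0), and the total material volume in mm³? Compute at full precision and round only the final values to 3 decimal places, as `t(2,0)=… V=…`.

span = t_max - t_min = 3.89 - 0.52 = 3.370
L(2,0) = 234, L_eff = 234/255 = 0.917647
t(2,0) = 3.89 - 3.370·0.917647 = 0.798
Σt over all 9·4 pixels = 964241/12750 ≈ 75.6267451
V = pitch²·Σt = 0.88²·964241/12750 = 58.565

t(2,0)=0.798 V=58.565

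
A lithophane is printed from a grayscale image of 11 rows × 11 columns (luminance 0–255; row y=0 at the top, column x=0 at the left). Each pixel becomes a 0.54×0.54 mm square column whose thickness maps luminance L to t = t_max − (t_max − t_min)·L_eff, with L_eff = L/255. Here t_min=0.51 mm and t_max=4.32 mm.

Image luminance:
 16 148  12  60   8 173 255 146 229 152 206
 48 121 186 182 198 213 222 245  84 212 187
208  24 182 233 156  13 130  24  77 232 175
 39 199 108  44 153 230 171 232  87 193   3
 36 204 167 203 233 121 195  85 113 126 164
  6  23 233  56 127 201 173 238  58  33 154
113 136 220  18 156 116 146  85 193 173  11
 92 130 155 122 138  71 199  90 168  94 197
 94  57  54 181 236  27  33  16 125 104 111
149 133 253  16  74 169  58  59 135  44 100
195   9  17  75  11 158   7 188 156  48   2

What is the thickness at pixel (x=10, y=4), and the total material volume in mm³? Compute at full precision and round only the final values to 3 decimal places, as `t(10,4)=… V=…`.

t(10,4)=1.870 V=86.715

span = t_max - t_min = 4.32 - 0.51 = 3.810
L(10,4) = 164, L_eff = 164/255 = 0.643137
t(10,4) = 4.32 - 3.810·0.643137 = 1.870
Σt over all 11·11 pixels = 1263853/4250 ≈ 297.3771765
V = pitch²·Σt = 0.54²·1263853/4250 = 86.715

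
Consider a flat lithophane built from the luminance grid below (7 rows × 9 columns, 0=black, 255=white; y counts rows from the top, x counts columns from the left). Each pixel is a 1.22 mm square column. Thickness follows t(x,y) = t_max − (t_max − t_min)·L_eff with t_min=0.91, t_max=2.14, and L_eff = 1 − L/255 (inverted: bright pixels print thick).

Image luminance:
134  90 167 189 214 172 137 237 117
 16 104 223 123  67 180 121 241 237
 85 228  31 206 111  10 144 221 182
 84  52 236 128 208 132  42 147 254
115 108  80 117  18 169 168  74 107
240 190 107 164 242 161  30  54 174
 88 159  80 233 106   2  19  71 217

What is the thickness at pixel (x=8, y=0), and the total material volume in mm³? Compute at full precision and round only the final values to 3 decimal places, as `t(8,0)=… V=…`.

t(8,0)=1.474 V=146.807

span = t_max - t_min = 2.14 - 0.91 = 1.230
L(8,0) = 117, L_eff = 1 - 117/255 = 0.541176 (inverted)
t(8,0) = 2.14 - 1.230·0.541176 = 1.474
Σt over all 7·9 pixels = 209597/2125 ≈ 98.6338824
V = pitch²·Σt = 1.22²·209597/2125 = 146.807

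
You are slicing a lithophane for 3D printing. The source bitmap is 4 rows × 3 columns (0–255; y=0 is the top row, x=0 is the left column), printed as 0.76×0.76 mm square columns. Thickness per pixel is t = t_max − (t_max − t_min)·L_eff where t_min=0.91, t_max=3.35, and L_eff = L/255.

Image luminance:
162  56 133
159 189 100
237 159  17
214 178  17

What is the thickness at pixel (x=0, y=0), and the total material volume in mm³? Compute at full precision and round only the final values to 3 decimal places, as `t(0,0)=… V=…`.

span = t_max - t_min = 3.35 - 0.91 = 2.440
L(0,0) = 162, L_eff = 162/255 = 0.635294
t(0,0) = 3.35 - 2.440·0.635294 = 1.800
Σt over all 4·3 pixels = 157394/6375 ≈ 24.6892549
V = pitch²·Σt = 0.76²·157394/6375 = 14.261

t(0,0)=1.800 V=14.261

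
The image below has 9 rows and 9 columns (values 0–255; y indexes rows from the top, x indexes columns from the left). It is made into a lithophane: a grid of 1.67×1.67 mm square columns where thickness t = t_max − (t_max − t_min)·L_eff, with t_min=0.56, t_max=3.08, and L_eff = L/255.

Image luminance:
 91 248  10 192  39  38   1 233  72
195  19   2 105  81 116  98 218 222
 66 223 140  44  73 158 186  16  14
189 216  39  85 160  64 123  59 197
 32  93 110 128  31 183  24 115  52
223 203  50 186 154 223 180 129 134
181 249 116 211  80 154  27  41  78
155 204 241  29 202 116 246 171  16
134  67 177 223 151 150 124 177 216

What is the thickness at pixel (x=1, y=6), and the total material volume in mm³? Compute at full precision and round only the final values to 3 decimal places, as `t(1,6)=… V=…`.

t(1,6)=0.619 V=414.158

span = t_max - t_min = 3.08 - 0.56 = 2.520
L(1,6) = 249, L_eff = 249/255 = 0.976471
t(1,6) = 3.08 - 2.520·0.976471 = 0.619
Σt over all 9·9 pixels = 315567/2125 ≈ 148.5021176
V = pitch²·Σt = 1.67²·315567/2125 = 414.158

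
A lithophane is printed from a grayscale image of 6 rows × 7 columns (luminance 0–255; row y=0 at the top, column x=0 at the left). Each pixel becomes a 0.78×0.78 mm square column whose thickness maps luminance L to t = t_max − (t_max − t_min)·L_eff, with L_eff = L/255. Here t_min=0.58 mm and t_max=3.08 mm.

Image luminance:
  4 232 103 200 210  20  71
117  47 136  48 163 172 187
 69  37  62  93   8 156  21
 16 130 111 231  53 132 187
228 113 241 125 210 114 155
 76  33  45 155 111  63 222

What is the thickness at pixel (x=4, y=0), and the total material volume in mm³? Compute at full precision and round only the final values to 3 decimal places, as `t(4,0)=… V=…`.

t(4,0)=1.021 V=49.434

span = t_max - t_min = 3.08 - 0.58 = 2.500
L(4,0) = 210, L_eff = 210/255 = 0.823529
t(4,0) = 3.08 - 2.500·0.823529 = 1.021
Σt over all 6·7 pixels = 207193/2550 ≈ 81.2521569
V = pitch²·Σt = 0.78²·207193/2550 = 49.434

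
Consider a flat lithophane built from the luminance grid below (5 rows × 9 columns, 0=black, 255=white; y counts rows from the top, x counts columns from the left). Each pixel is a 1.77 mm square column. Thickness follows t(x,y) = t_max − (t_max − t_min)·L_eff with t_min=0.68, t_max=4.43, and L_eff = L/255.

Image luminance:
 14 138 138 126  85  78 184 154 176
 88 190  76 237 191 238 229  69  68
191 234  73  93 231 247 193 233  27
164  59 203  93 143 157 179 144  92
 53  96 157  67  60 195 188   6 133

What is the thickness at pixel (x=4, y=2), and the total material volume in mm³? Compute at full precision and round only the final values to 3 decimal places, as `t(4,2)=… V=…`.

span = t_max - t_min = 4.43 - 0.68 = 3.750
L(4,2) = 231, L_eff = 231/255 = 0.905882
t(4,2) = 4.43 - 3.750·0.905882 = 1.033
Σt over all 5·9 pixels = 36829/340 ≈ 108.3205882
V = pitch²·Σt = 1.77²·36829/340 = 339.358

t(4,2)=1.033 V=339.358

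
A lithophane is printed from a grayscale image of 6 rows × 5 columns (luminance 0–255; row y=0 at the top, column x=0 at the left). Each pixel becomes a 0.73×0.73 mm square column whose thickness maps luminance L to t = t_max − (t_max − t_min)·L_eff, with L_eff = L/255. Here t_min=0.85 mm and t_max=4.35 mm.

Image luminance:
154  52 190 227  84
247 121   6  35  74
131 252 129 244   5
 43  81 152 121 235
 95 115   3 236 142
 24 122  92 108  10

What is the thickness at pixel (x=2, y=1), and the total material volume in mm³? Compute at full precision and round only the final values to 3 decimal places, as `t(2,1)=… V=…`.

span = t_max - t_min = 4.35 - 0.85 = 3.500
L(2,1) = 6, L_eff = 6/255 = 0.023529
t(2,1) = 4.35 - 3.500·0.023529 = 4.268
Σt over all 6·5 pixels = 8369/102 ≈ 82.0490196
V = pitch²·Σt = 0.73²·8369/102 = 43.724

t(2,1)=4.268 V=43.724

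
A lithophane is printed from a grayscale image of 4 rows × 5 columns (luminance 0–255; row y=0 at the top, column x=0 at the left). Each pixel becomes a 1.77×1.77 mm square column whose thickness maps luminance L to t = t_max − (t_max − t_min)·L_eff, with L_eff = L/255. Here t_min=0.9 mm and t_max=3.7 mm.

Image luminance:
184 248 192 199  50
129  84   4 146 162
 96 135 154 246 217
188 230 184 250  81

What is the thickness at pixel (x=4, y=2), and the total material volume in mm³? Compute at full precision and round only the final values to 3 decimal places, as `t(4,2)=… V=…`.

span = t_max - t_min = 3.7 - 0.9 = 2.800
L(4,2) = 217, L_eff = 217/255 = 0.850980
t(4,2) = 3.7 - 2.800·0.850980 = 1.317
Σt over all 4·5 pixels = 2932/75 ≈ 39.0933333
V = pitch²·Σt = 1.77²·2932/75 = 122.476

t(4,2)=1.317 V=122.476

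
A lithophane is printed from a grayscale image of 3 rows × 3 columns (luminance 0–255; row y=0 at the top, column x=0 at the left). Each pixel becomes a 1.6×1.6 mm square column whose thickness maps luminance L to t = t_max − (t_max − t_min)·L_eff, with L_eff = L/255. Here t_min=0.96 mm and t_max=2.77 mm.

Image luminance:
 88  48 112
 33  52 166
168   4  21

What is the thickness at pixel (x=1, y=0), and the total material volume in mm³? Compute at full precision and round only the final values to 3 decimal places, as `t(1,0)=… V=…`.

span = t_max - t_min = 2.77 - 0.96 = 1.810
L(1,0) = 48, L_eff = 48/255 = 0.188235
t(1,0) = 2.77 - 1.810·0.188235 = 2.429
Σt over all 3·3 pixels = 510463/25500 ≈ 20.0181569
V = pitch²·Σt = 1.6²·510463/25500 = 51.246

t(1,0)=2.429 V=51.246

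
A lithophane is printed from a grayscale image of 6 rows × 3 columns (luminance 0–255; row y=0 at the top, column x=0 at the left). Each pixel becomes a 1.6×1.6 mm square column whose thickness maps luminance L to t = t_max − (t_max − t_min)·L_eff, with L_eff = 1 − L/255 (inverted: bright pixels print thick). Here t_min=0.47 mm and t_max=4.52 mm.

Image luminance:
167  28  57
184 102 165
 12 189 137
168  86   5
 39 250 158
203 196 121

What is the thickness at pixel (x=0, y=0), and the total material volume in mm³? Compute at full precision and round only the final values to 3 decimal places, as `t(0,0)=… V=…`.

span = t_max - t_min = 4.52 - 0.47 = 4.050
L(0,0) = 167, L_eff = 1 - 167/255 = 0.345098 (inverted)
t(0,0) = 4.52 - 4.050·0.345098 = 3.122
Σt over all 6·3 pixels = 75591/1700 ≈ 44.4652941
V = pitch²·Σt = 1.6²·75591/1700 = 113.831

t(0,0)=3.122 V=113.831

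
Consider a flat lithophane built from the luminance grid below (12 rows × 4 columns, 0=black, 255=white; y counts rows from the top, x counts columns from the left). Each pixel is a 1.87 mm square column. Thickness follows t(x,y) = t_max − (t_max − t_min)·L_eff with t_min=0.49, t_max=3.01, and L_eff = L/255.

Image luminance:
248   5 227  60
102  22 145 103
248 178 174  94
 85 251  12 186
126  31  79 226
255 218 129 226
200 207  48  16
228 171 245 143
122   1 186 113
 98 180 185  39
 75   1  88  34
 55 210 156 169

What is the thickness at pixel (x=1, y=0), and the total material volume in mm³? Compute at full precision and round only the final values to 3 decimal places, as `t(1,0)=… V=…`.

t(1,0)=2.961 V=284.063

span = t_max - t_min = 3.01 - 0.49 = 2.520
L(1,0) = 5, L_eff = 5/255 = 0.019608
t(1,0) = 3.01 - 2.520·0.019608 = 2.961
Σt over all 12·4 pixels = 34524/425 ≈ 81.2329412
V = pitch²·Σt = 1.87²·34524/425 = 284.063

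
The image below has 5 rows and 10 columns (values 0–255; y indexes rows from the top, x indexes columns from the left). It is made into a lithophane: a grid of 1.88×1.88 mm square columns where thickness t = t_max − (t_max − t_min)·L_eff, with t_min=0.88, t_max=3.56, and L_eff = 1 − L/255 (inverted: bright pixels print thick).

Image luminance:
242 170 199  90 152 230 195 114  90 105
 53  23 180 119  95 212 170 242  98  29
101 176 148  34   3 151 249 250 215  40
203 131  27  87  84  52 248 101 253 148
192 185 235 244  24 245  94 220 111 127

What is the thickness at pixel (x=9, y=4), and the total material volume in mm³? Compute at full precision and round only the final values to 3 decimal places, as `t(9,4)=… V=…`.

t(9,4)=2.215 V=422.444

span = t_max - t_min = 3.56 - 0.88 = 2.680
L(9,4) = 127, L_eff = 1 - 127/255 = 0.501961 (inverted)
t(9,4) = 3.56 - 2.680·0.501961 = 2.215
Σt over all 5·10 pixels = 761962/6375 ≈ 119.5234510
V = pitch²·Σt = 1.88²·761962/6375 = 422.444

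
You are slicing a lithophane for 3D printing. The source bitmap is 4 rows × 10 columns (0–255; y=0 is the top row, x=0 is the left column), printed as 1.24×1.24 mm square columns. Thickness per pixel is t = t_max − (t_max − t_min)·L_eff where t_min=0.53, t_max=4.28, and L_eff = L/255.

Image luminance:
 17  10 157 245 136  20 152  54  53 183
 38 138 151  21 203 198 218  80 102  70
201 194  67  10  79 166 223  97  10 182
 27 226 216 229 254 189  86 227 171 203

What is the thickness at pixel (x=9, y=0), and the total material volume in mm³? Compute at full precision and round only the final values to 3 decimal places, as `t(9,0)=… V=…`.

t(9,0)=1.589 V=143.327

span = t_max - t_min = 4.28 - 0.53 = 3.750
L(9,0) = 183, L_eff = 183/255 = 0.717647
t(9,0) = 4.28 - 3.750·0.717647 = 1.589
Σt over all 4·10 pixels = 31693/340 ≈ 93.2147059
V = pitch²·Σt = 1.24²·31693/340 = 143.327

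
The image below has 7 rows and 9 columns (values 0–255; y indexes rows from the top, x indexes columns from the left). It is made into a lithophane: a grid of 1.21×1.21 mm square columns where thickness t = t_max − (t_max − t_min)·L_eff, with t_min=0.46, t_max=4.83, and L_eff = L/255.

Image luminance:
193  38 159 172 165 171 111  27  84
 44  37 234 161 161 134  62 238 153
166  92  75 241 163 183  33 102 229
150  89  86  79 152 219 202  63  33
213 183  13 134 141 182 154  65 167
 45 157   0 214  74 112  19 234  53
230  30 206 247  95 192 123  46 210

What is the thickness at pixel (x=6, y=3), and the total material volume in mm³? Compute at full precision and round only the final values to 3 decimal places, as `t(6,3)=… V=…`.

t(6,3)=1.368 V=238.764

span = t_max - t_min = 4.83 - 0.46 = 4.370
L(6,3) = 202, L_eff = 202/255 = 0.792157
t(6,3) = 4.83 - 4.370·0.792157 = 1.368
Σt over all 7·9 pixels = 831703/5100 ≈ 163.0790196
V = pitch²·Σt = 1.21²·831703/5100 = 238.764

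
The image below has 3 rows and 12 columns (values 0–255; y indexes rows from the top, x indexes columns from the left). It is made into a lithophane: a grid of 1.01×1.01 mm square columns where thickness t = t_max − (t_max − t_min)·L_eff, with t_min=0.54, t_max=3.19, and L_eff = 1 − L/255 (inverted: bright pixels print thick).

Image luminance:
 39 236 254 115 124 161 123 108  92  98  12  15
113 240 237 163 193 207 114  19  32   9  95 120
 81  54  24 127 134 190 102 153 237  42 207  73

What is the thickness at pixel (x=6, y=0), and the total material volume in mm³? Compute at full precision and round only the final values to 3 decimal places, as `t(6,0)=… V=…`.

span = t_max - t_min = 3.19 - 0.54 = 2.650
L(6,0) = 123, L_eff = 1 - 123/255 = 0.517647 (inverted)
t(6,0) = 3.19 - 2.650·0.517647 = 1.818
Σt over all 3·12 pixels = 329323/5100 ≈ 64.5731373
V = pitch²·Σt = 1.01²·329323/5100 = 65.871

t(6,0)=1.818 V=65.871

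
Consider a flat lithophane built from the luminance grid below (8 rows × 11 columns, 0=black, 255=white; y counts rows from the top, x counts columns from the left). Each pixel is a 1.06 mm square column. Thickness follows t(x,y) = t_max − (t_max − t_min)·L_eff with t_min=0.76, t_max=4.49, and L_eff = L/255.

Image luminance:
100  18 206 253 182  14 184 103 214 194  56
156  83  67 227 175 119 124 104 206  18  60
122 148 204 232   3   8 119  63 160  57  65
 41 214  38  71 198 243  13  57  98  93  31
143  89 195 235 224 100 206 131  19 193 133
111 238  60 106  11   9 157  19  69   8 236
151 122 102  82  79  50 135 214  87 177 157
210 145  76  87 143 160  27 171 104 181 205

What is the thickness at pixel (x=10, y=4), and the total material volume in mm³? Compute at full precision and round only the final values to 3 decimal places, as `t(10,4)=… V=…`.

t(10,4)=2.545 V=268.131

span = t_max - t_min = 4.49 - 0.76 = 3.730
L(10,4) = 133, L_eff = 133/255 = 0.521569
t(10,4) = 4.49 - 3.730·0.521569 = 2.545
Σt over all 8·11 pixels = 1014201/4250 ≈ 238.6355294
V = pitch²·Σt = 1.06²·1014201/4250 = 268.131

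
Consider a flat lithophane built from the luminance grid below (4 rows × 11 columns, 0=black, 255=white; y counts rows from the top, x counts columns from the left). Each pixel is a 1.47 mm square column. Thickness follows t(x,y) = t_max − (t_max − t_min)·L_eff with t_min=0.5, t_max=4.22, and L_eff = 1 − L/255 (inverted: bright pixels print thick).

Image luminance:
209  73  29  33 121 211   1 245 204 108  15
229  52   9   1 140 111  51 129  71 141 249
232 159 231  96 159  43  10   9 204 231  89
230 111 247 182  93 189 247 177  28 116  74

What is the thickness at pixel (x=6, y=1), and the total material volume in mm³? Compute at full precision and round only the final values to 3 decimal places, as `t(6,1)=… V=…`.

t(6,1)=1.244 V=223.726

span = t_max - t_min = 4.22 - 0.5 = 3.720
L(6,1) = 51, L_eff = 1 - 51/255 = 0.800000 (inverted)
t(6,1) = 4.22 - 3.720·0.800000 = 1.244
Σt over all 4·11 pixels = 220009/2125 ≈ 103.5336471
V = pitch²·Σt = 1.47²·220009/2125 = 223.726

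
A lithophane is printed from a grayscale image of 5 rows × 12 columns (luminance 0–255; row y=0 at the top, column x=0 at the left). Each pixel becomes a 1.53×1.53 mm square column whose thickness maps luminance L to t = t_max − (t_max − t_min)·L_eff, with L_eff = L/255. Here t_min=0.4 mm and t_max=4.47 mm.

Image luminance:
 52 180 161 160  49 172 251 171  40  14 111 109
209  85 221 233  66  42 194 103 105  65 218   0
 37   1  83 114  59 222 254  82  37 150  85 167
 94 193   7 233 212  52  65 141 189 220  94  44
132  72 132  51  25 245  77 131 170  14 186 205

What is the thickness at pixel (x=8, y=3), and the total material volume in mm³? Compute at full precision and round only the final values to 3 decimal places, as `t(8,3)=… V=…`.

span = t_max - t_min = 4.47 - 0.4 = 4.070
L(8,3) = 189, L_eff = 189/255 = 0.741176
t(8,3) = 4.47 - 4.070·0.741176 = 1.453
Σt over all 5·12 pixels = 1936849/12750 ≈ 151.9097255
V = pitch²·Σt = 1.53²·1936849/12750 = 355.605

t(8,3)=1.453 V=355.605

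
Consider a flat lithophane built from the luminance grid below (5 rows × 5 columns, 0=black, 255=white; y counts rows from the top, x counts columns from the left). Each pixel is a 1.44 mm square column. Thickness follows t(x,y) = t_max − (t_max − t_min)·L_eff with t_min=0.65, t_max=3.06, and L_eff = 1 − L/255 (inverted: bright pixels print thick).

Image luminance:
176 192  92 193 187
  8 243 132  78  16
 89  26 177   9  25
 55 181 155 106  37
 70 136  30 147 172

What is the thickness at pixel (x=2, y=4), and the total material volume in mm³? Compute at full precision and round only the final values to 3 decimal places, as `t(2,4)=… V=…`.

span = t_max - t_min = 3.06 - 0.65 = 2.410
L(2,4) = 30, L_eff = 1 - 30/255 = 0.882353 (inverted)
t(2,4) = 3.06 - 2.410·0.882353 = 0.934
Σt over all 5·5 pixels = 1072787/25500 ≈ 42.0700784
V = pitch²·Σt = 1.44²·1072787/25500 = 87.237

t(2,4)=0.934 V=87.237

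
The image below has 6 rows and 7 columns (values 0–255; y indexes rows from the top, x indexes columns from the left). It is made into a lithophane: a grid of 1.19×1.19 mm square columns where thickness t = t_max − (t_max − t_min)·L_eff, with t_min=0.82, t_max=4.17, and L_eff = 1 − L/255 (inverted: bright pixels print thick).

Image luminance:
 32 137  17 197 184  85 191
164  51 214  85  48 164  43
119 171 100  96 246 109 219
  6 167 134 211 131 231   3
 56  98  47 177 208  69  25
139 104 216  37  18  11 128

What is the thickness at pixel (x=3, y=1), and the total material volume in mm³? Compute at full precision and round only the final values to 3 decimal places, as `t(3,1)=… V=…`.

t(3,1)=1.937 V=139.705

span = t_max - t_min = 4.17 - 0.82 = 3.350
L(3,1) = 85, L_eff = 1 - 85/255 = 0.666667 (inverted)
t(3,1) = 4.17 - 3.350·0.666667 = 1.937
Σt over all 6·7 pixels = 25157/255 ≈ 98.6549020
V = pitch²·Σt = 1.19²·25157/255 = 139.705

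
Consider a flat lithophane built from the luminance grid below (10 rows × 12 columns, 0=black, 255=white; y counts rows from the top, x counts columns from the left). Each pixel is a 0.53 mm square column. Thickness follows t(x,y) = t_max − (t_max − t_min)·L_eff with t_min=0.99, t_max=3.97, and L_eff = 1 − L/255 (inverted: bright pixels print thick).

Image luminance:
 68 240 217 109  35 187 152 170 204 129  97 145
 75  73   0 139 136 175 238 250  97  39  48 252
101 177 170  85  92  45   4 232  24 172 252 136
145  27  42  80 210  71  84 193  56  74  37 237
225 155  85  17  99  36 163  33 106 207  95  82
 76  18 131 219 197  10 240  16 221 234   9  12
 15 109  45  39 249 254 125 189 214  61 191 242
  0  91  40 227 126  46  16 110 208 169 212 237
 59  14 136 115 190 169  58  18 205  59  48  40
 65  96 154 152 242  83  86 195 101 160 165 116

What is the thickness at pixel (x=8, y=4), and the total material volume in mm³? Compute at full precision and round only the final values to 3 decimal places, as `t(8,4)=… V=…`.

span = t_max - t_min = 3.97 - 0.99 = 2.980
L(8,4) = 106, L_eff = 1 - 106/255 = 0.584314 (inverted)
t(8,4) = 3.97 - 2.980·0.584314 = 2.229
Σt over all 10·12 pixels = 1848626/6375 ≈ 289.9805490
V = pitch²·Σt = 0.53²·1848626/6375 = 81.456

t(8,4)=2.229 V=81.456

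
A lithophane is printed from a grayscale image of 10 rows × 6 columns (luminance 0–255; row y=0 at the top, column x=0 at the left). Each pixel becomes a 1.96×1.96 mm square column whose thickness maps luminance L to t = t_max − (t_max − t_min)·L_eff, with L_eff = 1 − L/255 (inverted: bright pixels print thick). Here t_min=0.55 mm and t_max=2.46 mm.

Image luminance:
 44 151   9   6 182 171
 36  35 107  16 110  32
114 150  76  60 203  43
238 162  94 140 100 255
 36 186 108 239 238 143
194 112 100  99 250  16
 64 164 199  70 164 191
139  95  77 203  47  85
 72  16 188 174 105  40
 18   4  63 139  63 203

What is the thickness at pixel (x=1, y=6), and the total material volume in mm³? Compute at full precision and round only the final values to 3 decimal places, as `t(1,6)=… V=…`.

t(1,6)=1.778 V=323.532

span = t_max - t_min = 2.46 - 0.55 = 1.910
L(1,6) = 164, L_eff = 1 - 164/255 = 0.356863 (inverted)
t(1,6) = 2.46 - 1.910·0.356863 = 1.778
Σt over all 10·6 pixels = 1073779/12750 ≈ 84.2179608
V = pitch²·Σt = 1.96²·1073779/12750 = 323.532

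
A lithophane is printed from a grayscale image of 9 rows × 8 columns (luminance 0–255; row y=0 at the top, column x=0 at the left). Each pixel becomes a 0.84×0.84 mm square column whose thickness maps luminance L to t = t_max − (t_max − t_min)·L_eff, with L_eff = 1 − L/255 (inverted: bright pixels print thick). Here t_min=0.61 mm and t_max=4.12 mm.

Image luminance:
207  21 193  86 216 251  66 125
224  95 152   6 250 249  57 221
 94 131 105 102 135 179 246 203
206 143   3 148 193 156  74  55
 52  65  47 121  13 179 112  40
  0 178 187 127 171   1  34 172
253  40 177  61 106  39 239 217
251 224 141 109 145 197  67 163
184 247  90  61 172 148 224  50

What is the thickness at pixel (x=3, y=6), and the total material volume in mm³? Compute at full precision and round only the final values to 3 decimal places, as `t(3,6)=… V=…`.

t(3,6)=1.450 V=125.161

span = t_max - t_min = 4.12 - 0.61 = 3.510
L(3,6) = 61, L_eff = 1 - 61/255 = 0.760784 (inverted)
t(3,6) = 4.12 - 3.510·0.760784 = 1.450
Σt over all 9·8 pixels = 376938/2125 ≈ 177.3825882
V = pitch²·Σt = 0.84²·376938/2125 = 125.161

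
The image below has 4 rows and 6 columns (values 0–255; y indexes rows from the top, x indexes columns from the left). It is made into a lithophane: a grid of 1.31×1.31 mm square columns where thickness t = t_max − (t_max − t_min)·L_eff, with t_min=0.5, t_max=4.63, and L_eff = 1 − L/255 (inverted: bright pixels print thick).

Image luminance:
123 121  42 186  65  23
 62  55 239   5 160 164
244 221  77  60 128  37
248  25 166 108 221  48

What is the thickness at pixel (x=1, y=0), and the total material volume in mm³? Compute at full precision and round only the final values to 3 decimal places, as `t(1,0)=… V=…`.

span = t_max - t_min = 4.63 - 0.5 = 4.130
L(1,0) = 121, L_eff = 1 - 121/255 = 0.525490 (inverted)
t(1,0) = 4.63 - 4.130·0.525490 = 2.460
Σt over all 4·6 pixels = 368491/6375 ≈ 57.8025098
V = pitch²·Σt = 1.31²·368491/6375 = 99.195

t(1,0)=2.460 V=99.195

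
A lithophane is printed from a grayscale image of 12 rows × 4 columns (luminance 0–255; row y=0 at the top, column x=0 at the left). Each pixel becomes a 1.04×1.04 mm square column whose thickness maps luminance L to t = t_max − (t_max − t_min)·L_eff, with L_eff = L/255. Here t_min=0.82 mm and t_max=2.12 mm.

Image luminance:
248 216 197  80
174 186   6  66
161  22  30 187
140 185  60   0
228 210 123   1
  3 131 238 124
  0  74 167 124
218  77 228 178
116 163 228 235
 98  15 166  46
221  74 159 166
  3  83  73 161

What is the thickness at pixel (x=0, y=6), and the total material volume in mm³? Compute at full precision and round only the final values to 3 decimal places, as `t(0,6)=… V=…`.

span = t_max - t_min = 2.12 - 0.82 = 1.300
L(0,6) = 0, L_eff = 0/255 = 0.000000
t(0,6) = 2.12 - 1.300·0.000000 = 2.120
Σt over all 12·4 pixels = 180331/2550 ≈ 70.7180392
V = pitch²·Σt = 1.04²·180331/2550 = 76.489

t(0,6)=2.120 V=76.489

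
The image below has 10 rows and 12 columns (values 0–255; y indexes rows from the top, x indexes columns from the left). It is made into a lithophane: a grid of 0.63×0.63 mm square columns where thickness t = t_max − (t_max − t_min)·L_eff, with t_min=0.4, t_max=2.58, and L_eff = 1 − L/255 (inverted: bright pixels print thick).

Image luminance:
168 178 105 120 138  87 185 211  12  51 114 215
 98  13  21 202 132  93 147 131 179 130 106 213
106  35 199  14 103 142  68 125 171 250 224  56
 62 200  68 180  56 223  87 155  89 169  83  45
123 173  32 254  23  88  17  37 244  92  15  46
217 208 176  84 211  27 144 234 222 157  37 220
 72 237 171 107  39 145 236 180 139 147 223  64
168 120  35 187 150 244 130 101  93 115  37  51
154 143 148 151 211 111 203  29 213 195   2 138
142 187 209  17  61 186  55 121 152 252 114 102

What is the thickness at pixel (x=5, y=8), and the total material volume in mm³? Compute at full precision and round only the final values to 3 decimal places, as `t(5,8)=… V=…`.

t(5,8)=1.349 V=71.736

span = t_max - t_min = 2.58 - 0.4 = 2.180
L(5,8) = 111, L_eff = 1 - 111/255 = 0.564706 (inverted)
t(5,8) = 2.58 - 2.180·0.564706 = 1.349
Σt over all 10·12 pixels = 2304443/12750 ≈ 180.7406275
V = pitch²·Σt = 0.63²·2304443/12750 = 71.736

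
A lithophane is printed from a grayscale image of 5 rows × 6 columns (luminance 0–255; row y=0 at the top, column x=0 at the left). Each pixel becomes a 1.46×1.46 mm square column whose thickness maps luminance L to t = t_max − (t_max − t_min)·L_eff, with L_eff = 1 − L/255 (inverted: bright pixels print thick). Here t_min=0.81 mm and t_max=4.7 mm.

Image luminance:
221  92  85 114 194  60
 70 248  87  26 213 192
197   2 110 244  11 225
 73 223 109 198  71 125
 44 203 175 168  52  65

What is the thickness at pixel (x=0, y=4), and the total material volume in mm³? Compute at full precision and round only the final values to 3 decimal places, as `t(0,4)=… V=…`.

t(0,4)=1.481 V=178.518

span = t_max - t_min = 4.7 - 0.81 = 3.890
L(0,4) = 44, L_eff = 1 - 44/255 = 0.827451 (inverted)
t(0,4) = 4.7 - 3.890·0.827451 = 1.481
Σt over all 5·6 pixels = 711861/8500 ≈ 83.7483529
V = pitch²·Σt = 1.46²·711861/8500 = 178.518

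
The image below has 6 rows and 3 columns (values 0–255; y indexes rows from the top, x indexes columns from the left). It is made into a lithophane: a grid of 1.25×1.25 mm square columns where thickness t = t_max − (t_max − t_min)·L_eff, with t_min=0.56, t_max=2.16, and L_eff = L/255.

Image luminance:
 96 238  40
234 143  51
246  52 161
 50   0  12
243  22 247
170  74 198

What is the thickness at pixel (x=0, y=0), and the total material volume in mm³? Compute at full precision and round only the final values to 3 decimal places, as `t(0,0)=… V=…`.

t(0,0)=1.558 V=38.426

span = t_max - t_min = 2.16 - 0.56 = 1.600
L(0,0) = 96, L_eff = 96/255 = 0.376471
t(0,0) = 2.16 - 1.600·0.376471 = 1.558
Σt over all 6·3 pixels = 10452/425 ≈ 24.5929412
V = pitch²·Σt = 1.25²·10452/425 = 38.426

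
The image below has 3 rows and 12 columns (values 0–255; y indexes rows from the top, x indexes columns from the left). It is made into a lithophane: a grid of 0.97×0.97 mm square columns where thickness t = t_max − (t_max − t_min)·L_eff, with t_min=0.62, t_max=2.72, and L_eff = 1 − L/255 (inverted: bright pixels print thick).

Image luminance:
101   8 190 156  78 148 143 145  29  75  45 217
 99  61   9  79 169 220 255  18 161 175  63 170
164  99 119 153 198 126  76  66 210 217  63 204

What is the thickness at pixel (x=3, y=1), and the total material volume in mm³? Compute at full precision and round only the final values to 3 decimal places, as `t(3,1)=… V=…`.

span = t_max - t_min = 2.72 - 0.62 = 2.100
L(3,1) = 79, L_eff = 1 - 79/255 = 0.690196 (inverted)
t(3,1) = 2.72 - 2.100·0.690196 = 1.271
Σt over all 3·12 pixels = 10107/170 ≈ 59.4529412
V = pitch²·Σt = 0.97²·10107/170 = 55.939

t(3,1)=1.271 V=55.939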